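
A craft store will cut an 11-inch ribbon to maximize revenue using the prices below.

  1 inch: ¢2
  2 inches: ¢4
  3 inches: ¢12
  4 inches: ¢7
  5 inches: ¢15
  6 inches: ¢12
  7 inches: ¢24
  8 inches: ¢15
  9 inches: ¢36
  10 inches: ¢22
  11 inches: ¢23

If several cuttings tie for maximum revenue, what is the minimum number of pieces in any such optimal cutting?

2

Build r[k] bottom-up: r[k] = max over allowed piece i of (p[i] + r[k−i]).
r[1] = 2
r[2] = max(2+2, 4+0) = 4
r[3] = max(2+4, 4+2, 12+0) = 12
r[4] = max(2+12, 4+4, 12+2, 7+0) = 14
r[5] = max(2+14, 4+12, 12+4, 7+2, 15+0) = 16
r[6] = max(2+16, 4+14, 12+12, 7+4, 15+2, 12+0) = 24
r[7] = max(2+24, 4+16, 12+14, …, 12+2, 24+0) = 26
r[8] = max(2+26, 4+24, 12+16, …, 24+2, 15+0) = 28
r[9] = max(2+28, 4+26, 12+24, …, 15+2, 36+0) = 36
r[10] = max(2+36, 4+28, 12+26, …, 36+2, 22+0) = 38
r[11] = max(2+38, 4+36, 12+28, …, 22+2, 23+0) = 40
Maximum revenue is ¢40.
Now minimize piece count subject to staying optimal: for each k, pieces[k] = 1 + min over i with p[i]+r[k−i]=r[k] of pieces[k−i].
pieces[8] = 3
pieces[9] = 1
pieces[10] = 2
pieces[11] = 2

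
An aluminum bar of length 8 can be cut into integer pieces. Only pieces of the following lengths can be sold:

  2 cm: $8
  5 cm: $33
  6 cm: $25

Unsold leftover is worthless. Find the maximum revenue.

Consider every possible first cut. best[k] is the best of p[i]+best[k−i] over all sellable i≤k.
best[1] = 0
best[2] = 8
best[3] = 8
best[4] = 16  (first piece 2, then best[2]=8)
best[5] = max(8+8, 33+0) = 33
best[6] = max(8+16, 33+0, 25+0) = 33
best[7] = max(8+33, 33+8, 25+0) = 41
best[8] = max(8+33, 33+8, 25+8) = 41
One optimal cutting: pieces 5 + 2 with 1 cm of scrap → $41.

41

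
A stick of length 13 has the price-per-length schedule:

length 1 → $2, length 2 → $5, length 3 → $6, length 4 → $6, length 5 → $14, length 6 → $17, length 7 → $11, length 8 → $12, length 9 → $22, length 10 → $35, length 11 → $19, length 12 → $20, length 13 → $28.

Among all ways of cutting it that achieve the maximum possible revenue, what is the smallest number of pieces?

Let r[k] be the best obtainable value from length k. For each k, try every first piece i and keep the best of price[i] + r[k−i].
r[1] = 2
r[2] = 5
r[3] = 7  (first piece 1, then r[2]=5)
r[4] = 10  (first piece 2, then r[2]=5)
r[5] = 14
r[6] = 17
r[7] = 19  (first piece 1, then r[6]=17)
r[8] = 22  (first piece 2, then r[6]=17)
r[9] = 24  (first piece 1, then r[8]=22)
r[10] = 35
r[11] = 37  (first piece 1, then r[10]=35)
r[12] = 40  (first piece 2, then r[10]=35)
r[13] = 42  (first piece 1, then r[12]=40)
Maximum revenue is $42.
Now minimize piece count subject to staying optimal: for each k, pieces[k] = 1 + min over i with p[i]+r[k−i]=r[k] of pieces[k−i].
pieces[10] = 1
pieces[11] = 2
pieces[12] = 2
pieces[13] = 3

3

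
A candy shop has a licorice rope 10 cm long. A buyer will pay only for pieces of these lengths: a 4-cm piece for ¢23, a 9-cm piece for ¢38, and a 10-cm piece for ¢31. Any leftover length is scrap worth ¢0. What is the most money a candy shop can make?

Build best[k] bottom-up: best[k] = max over allowed piece i of (p[i] + best[k−i]).
best[1] = 0
best[2] = 0
best[3] = 0
best[4] = 23
best[5] = 23
best[6] = 23
best[7] = 23
best[8] = 46  (first piece 4, then best[4]=23)
best[9] = 46
best[10] = 46
One optimal cutting: pieces 4 + 4 with 2 cm of scrap → ¢46.

46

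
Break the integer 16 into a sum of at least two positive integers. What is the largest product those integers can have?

324

Fill P[k] for k=2..16: at each k try every first piece i and multiply by the better of (k−i) uncut or P[k−i].
P[2] = 1×max(1,0) = 1×1 = 1
P[3] = 1×max(2,1) = 1×2 = 2
P[4] = 2×max(2,1) = 2×2 = 4
P[5] = 2×max(3,2) = 2×3 = 6
P[6] = 3×max(3,2) = 3×3 = 9
P[7] = 2×max(5,6) = 2×6 = 12
P[8] = 2×max(6,9) = 2×9 = 18
P[9] = 3×max(6,9) = 3×9 = 27
P[10] = 2×max(8,18) = 2×18 = 36
P[11] = 2×max(9,27) = 2×27 = 54
P[12] = 3×max(9,27) = 3×27 = 81
P[13] = 2×max(11,54) = 2×54 = 108
P[14] = 2×max(12,81) = 2×81 = 162
P[15] = 3×max(12,81) = 3×81 = 243
P[16] = 2×max(14,162) = 2×162 = 324
One optimal split: 3 + 3 + 3 + 3 + 2 + 2; product 3×3×3×3×2×2 = 324.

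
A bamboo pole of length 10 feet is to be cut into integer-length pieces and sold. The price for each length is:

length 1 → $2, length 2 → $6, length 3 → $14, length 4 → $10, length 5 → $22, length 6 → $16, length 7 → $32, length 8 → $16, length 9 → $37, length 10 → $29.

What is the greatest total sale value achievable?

Consider every possible first cut. r[k] is the best of p[i]+r[k−i] over all sellable i≤k.
r[1] = 2
r[2] = max(2+2, 6+0) = 6
r[3] = max(2+6, 6+2, 14+0) = 14
r[4] = max(2+14, 6+6, 14+2, 10+0) = 16
r[5] = max(2+16, 6+14, 14+6, 10+2, 22+0) = 22
r[6] = max(2+22, 6+16, 14+14, 10+6, 22+2, 16+0) = 28
r[7] = max(2+28, 6+22, 14+16, …, 16+2, 32+0) = 32
r[8] = max(2+32, 6+28, 14+22, …, 32+2, 16+0) = 36
r[9] = max(2+36, 6+32, 14+28, …, 16+2, 37+0) = 42
r[10] = max(2+42, 6+36, 14+32, …, 37+2, 29+0) = 46
One optimal cutting: 7 + 3 → $32 + $14 = $46.

46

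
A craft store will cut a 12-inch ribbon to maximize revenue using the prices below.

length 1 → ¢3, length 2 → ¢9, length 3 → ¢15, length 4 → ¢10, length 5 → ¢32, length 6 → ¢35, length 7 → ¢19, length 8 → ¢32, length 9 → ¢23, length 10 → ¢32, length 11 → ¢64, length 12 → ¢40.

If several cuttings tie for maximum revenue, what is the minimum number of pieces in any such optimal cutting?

3

Build r[k] bottom-up: r[k] = max over allowed piece i of (p[i] + r[k−i]).
r[1] = 3
r[2] = max(3+3, 9+0) = 9
r[3] = max(3+9, 9+3, 15+0) = 15
r[4] = max(3+15, 9+9, 15+3, 10+0) = 18
r[5] = max(3+18, 9+15, 15+9, 10+3, 32+0) = 32
r[6] = max(3+32, 9+18, 15+15, 10+9, 32+3, 35+0) = 35
r[7] = max(3+35, 9+32, 15+18, …, 35+3, 19+0) = 41
r[8] = max(3+41, 9+35, 15+32, …, 19+3, 32+0) = 47
r[9] = max(3+47, 9+41, 15+35, …, 32+3, 23+0) = 50
r[10] = max(3+50, 9+47, 15+41, …, 23+3, 32+0) = 64
r[11] = max(3+64, 9+50, 15+47, …, 32+3, 64+0) = 67
r[12] = max(3+67, 9+64, 15+50, …, 64+3, 40+0) = 73
Maximum revenue is ¢73.
Now minimize piece count subject to staying optimal: for each k, pieces[k] = 1 + min over i with p[i]+r[k−i]=r[k] of pieces[k−i].
pieces[9] = 2
pieces[10] = 2
pieces[11] = 2
pieces[12] = 3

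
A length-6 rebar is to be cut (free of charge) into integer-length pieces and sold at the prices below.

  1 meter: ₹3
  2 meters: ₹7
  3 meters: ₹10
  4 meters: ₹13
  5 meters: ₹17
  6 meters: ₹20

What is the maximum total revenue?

21

Consider every possible first cut. R[k] is the best of p[i]+R[k−i] over all sellable i≤k.
R[1] = 3
R[2] = max(3+3, 7+0) = 7
R[3] = max(3+7, 7+3, 10+0) = 10
R[4] = max(3+10, 7+7, 10+3, 13+0) = 14
R[5] = max(3+14, 7+10, 10+7, 13+3, 17+0) = 17
R[6] = max(3+17, 7+14, 10+10, 13+7, 17+3, 20+0) = 21
One optimal cutting: 2 + 2 + 2 → ₹7 + ₹7 + ₹7 = ₹21.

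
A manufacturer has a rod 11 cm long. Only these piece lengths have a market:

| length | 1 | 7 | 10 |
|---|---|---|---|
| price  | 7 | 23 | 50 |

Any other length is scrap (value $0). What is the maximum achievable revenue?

77

Consider every possible first cut. f[k] is the best of p[i]+f[k−i] over all sellable i≤k.
f[1] = 7
f[2] = 14  (first piece 1, then f[1]=7)
f[3] = 21  (first piece 1, then f[2]=14)
f[4] = 28  (first piece 1, then f[3]=21)
f[5] = 35  (first piece 1, then f[4]=28)
f[6] = 42  (first piece 1, then f[5]=35)
f[7] = max(7+42, 23+0) = 49
f[8] = max(7+49, 23+7) = 56
f[9] = max(7+56, 23+14) = 63
f[10] = max(7+63, 23+21, 50+0) = 70
f[11] = max(7+70, 23+28, 50+7) = 77
One optimal cutting: 1 + 1 + 1 + 1 + 1 + 1 + 1 + 1 + 1 + 1 + 1 → $77.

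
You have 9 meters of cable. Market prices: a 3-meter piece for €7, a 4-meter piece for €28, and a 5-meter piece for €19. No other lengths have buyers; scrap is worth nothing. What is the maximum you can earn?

56

Consider every possible first cut. best[k] is the best of p[i]+best[k−i] over all sellable i≤k.
best[1] = 0
best[2] = 0
best[3] = 7
best[4] = 28
best[5] = 28
best[6] = 28
best[7] = 35  (first piece 3, then best[4]=28)
best[8] = 56  (first piece 4, then best[4]=28)
best[9] = 56
One optimal cutting: pieces 4 + 4 with 1 meter of scrap → €56.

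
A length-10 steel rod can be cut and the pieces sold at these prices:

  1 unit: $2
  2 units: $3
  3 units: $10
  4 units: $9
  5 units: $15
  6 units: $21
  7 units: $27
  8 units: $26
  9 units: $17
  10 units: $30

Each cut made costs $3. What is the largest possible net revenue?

34

Build r[k] bottom-up: r[k] = max over allowed piece i of (p[i] + r[k−i]) − 3 per cut.
r[1] = 2
r[2] = 3
r[3] = 10
r[4] = 9  (first piece 1, then r[3]=10)
r[5] = 15
r[6] = 21
r[7] = 27
r[8] = 26  (first piece 1, then r[7]=27)
r[9] = 28  (first piece 3, then r[6]=21)
r[10] = 34  (first piece 3, then r[7]=27)
One optimal plan: pieces 7 + 3 (1 cut) → $37 − $3 = $34.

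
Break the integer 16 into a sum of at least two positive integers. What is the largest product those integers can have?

Define m[k] = max over 1≤i<k of i · max(k−i, m[k−i]); the inner max lets the remainder stay uncut if that's better.
Small cases: m[2]=1, m[3]=2, m[4]=4, m[5]=6, m[6]=9, m[7]=12, m[8]=18, m[9]=27, m[10]=36, m[11]=54.
m[12] = 3*max(9,27) = 3*27 = 81
m[13] = 2*max(11,54) = 2*54 = 108
m[14] = 2*max(12,81) = 2*81 = 162
m[15] = 3*max(12,81) = 3*81 = 243
m[16] = 2*max(14,162) = 2*162 = 324
One optimal split: 3 + 3 + 3 + 3 + 2 + 2; product 3*3*3*3*2*2 = 324.

324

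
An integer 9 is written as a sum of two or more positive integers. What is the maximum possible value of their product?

Let g[k] be the best product for length k (with at least one cut). For each first piece i, the rest contributes max(k−i, g[k−i]).
g[2] = 1×max(1,0) = 1×1 = 1
g[3] = 1×max(2,1) = 1×2 = 2
g[4] = 2×max(2,1) = 2×2 = 4
g[5] = 2×max(3,2) = 2×3 = 6
g[6] = 3×max(3,2) = 3×3 = 9
g[7] = 2×max(5,6) = 2×6 = 12
g[8] = 2×max(6,9) = 2×9 = 18
g[9] = 3×max(6,9) = 3×9 = 27
One optimal split: 3 + 3 + 3; product 3×3×3 = 27.

27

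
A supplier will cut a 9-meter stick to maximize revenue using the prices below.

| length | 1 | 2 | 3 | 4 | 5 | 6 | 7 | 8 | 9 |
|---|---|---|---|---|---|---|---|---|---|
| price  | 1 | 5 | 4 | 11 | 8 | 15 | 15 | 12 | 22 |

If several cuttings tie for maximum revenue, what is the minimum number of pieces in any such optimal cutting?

Consider every possible first cut. r[k] is the best of p[i]+r[k−i] over all sellable i≤k.
r[1] = 1
r[2] = max(1+1, 5+0) = 5
r[3] = max(1+5, 5+1, 4+0) = 6
r[4] = max(1+6, 5+5, 4+1, 11+0) = 11
r[5] = max(1+11, 5+6, 4+5, 11+1, 8+0) = 12
r[6] = max(1+12, 5+11, 4+6, 11+5, 8+1, 15+0) = 16
r[7] = max(1+16, 5+12, 4+11, …, 15+1, 15+0) = 17
r[8] = max(1+17, 5+16, 4+12, …, 15+1, 12+0) = 22
r[9] = max(1+22, 5+17, 4+16, …, 12+1, 22+0) = 23
Maximum revenue is €23.
Now minimize piece count subject to staying optimal: for each k, pieces[k] = 1 + min over i with p[i]+r[k−i]=r[k] of pieces[k−i].
pieces[6] = 2
pieces[7] = 3
pieces[8] = 2
pieces[9] = 3

3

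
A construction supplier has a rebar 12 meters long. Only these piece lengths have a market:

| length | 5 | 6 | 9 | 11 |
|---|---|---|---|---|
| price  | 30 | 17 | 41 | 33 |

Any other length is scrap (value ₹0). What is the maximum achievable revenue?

60

Let f[k] be the best obtainable value from length k. For each k, try every first piece i and keep the best of price[i] + f[k−i].
f[1] = 0
f[2] = 0
f[3] = 0
f[4] = 0
f[5] = 30
f[6] = 30
f[7] = 30
f[8] = 30
f[9] = 41
f[10] = 60  (first piece 5, then f[5]=30)
f[11] = 60
f[12] = 60
One optimal cutting: pieces 5 + 5 with 2 meters of scrap → ₹60.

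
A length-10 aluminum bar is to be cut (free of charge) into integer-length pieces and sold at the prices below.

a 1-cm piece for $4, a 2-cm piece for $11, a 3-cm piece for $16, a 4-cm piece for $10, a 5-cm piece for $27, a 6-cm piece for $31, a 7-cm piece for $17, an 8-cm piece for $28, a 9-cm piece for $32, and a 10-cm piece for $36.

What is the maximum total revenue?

Let best[k] be the best obtainable value from length k. For each k, try every first piece i and keep the best of price[i] + best[k−i].
best[1] = 4
best[2] = max(4+4, 11+0) = 11
best[3] = max(4+11, 11+4, 16+0) = 16
best[4] = max(4+16, 11+11, 16+4, 10+0) = 22
best[5] = max(4+22, 11+16, 16+11, 10+4, 27+0) = 27
best[6] = max(4+27, 11+22, 16+16, 10+11, 27+4, 31+0) = 33
best[7] = max(4+33, 11+27, 16+22, …, 31+4, 17+0) = 38
best[8] = max(4+38, 11+33, 16+27, …, 17+4, 28+0) = 44
best[9] = max(4+44, 11+38, 16+33, …, 28+4, 32+0) = 49
best[10] = max(4+49, 11+44, 16+38, …, 32+4, 36+0) = 55
One optimal cutting: 2 + 2 + 2 + 2 + 2 → $11 + $11 + $11 + $11 + $11 = $55.

55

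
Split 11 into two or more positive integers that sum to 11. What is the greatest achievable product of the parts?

Define f[k] = max over 1≤i<k of i · max(k−i, f[k−i]); the inner max lets the remainder stay uncut if that's better.
f[2] = 1×max(1,0) = 1×1 = 1
f[3] = max(1×2, 2×1) = 2
f[4] = max(1×3, 2×2, 3×1) = 4
f[5] = max(1×4, 2×3, 3×2, 4×1) = 6
f[6] = max(1×6, 2×4, 3×3, 4×2, 5×1) = 9
f[7] = max(1×9, 2×6, 3×4, 4×3, 5×2, 6×1) = 12
f[8] = max(1×12, 2×9, 3×6, …, 6×2, 7×1) = 18
f[9] = max(1×18, 2×12, 3×9, …, 7×2, 8×1) = 27
f[10] = max(1×27, 2×18, 3×12, …, 8×2, 9×1) = 36
f[11] = max(1×36, 2×27, 3×18, …, 9×2, 10×1) = 54
One optimal split: 3 + 3 + 3 + 2; product 3×3×3×2 = 54.

54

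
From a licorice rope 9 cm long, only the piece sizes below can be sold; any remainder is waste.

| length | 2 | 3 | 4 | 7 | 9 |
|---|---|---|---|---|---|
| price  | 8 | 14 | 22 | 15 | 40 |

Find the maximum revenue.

44

Let best[k] be the best obtainable value from length k. For each k, try every first piece i and keep the best of price[i] + best[k−i].
best[1] = 0
best[2] = 8
best[3] = max(8+0, 14+0) = 14
best[4] = max(8+8, 14+0, 22+0) = 22
best[5] = max(8+14, 14+8, 22+0) = 22
best[6] = max(8+22, 14+14, 22+8) = 30
best[7] = max(8+22, 14+22, 22+14, 15+0) = 36
best[8] = max(8+30, 14+22, 22+22, 15+0) = 44
best[9] = max(8+36, 14+30, 22+22, 15+8, 40+0) = 44
One optimal cutting: pieces 4 + 4 with 1 cm of scrap → ¢44.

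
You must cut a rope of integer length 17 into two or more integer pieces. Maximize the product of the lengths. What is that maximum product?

Fill prod[k] for k=2..17: at each k try every first piece i and multiply by the better of (k−i) uncut or prod[k−i].
prod[2] = 1*max(1,0) = 1*1 = 1
prod[3] = max(1*2, 2*1) = 2
prod[4] = max(1*3, 2*2, 3*1) = 4
prod[5] = max(1*4, 2*3, 3*2, 4*1) = 6
prod[6] = max(1*6, 2*4, 3*3, 4*2, 5*1) = 9
prod[7] = max(1*9, 2*6, 3*4, 4*3, 5*2, 6*1) = 12
prod[8] = max(1*12, 2*9, 3*6, …, 6*2, 7*1) = 18
prod[9] = max(1*18, 2*12, 3*9, …, 7*2, 8*1) = 27
prod[10] = max(1*27, 2*18, 3*12, …, 8*2, 9*1) = 36
prod[11] = max(1*36, 2*27, 3*18, …, 9*2, 10*1) = 54
prod[12] = max(1*54, 2*36, 3*27, …, 10*2, 11*1) = 81
prod[13] = max(1*81, 2*54, 3*36, …, 11*2, 12*1) = 108
prod[14] = max(1*108, 2*81, 3*54, …, 12*2, 13*1) = 162
prod[15] = max(1*162, 2*108, 3*81, …, 13*2, 14*1) = 243
prod[16] = max(1*243, 2*162, 3*108, …, 14*2, 15*1) = 324
prod[17] = max(1*324, 2*243, 3*162, …, 15*2, 16*1) = 486
One optimal split: 3 + 3 + 3 + 3 + 3 + 2; product 3*3*3*3*3*2 = 486.

486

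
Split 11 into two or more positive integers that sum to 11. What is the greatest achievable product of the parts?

Define m[k] = max over 1≤i<k of i · max(k−i, m[k−i]); the inner max lets the remainder stay uncut if that's better.
m[2] = 1×max(1,0) = 1×1 = 1
m[3] = 1×max(2,1) = 1×2 = 2
m[4] = 2×max(2,1) = 2×2 = 4
m[5] = 2×max(3,2) = 2×3 = 6
m[6] = 3×max(3,2) = 3×3 = 9
m[7] = 2×max(5,6) = 2×6 = 12
m[8] = 2×max(6,9) = 2×9 = 18
m[9] = 3×max(6,9) = 3×9 = 27
m[10] = 2×max(8,18) = 2×18 = 36
m[11] = 2×max(9,27) = 2×27 = 54
One optimal split: 3 + 3 + 3 + 2; product 3×3×3×2 = 54.

54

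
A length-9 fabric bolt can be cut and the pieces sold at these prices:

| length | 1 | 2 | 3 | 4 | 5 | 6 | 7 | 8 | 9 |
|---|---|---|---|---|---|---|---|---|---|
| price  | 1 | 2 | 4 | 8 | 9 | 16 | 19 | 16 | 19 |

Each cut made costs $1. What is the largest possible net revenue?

Consider every possible first cut. r[k] is the best of p[i]+r[k−i] over all sellable i≤k, charging 1 whenever i<k.
r[1] = 1
r[2] = max(1+1-1, 2+0) = 2
r[3] = max(1+2-1, 2+1-1, 4+0) = 4
r[4] = max(1+4-1, 2+2-1, 4+1-1, 8+0) = 8
r[5] = max(1+8-1, 2+4-1, 4+2-1, 8+1-1, 9+0) = 9
r[6] = max(1+9-1, 2+8-1, 4+4-1, 8+2-1, 9+1-1, 16+0) = 16
r[7] = max(1+16-1, 2+9-1, 4+8-1, …, 16+1-1, 19+0) = 19
r[8] = max(1+19-1, 2+16-1, 4+9-1, …, 19+1-1, 16+0) = 19
r[9] = max(1+19-1, 2+19-1, 4+16-1, …, 16+1-1, 19+0) = 20
One optimal plan: pieces 7 + 2 (1 cut) → $21 − $1 = $20.

20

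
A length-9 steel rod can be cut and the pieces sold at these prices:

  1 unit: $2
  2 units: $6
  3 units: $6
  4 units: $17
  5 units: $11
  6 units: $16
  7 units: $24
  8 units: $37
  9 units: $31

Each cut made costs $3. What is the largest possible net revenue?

Consider every possible first cut. r[k] is the best of p[i]+r[k−i] over all sellable i≤k, charging 3 whenever i<k.
r[1] = 2
r[2] = max(2+2-3, 6+0) = 6
r[3] = max(2+6-3, 6+2-3, 6+0) = 6
r[4] = max(2+6-3, 6+6-3, 6+2-3, 17+0) = 17
r[5] = max(2+17-3, 6+6-3, 6+6-3, 17+2-3, 11+0) = 16
r[6] = max(2+16-3, 6+17-3, 6+6-3, 17+6-3, 11+2-3, 16+0) = 20
r[7] = max(2+20-3, 6+16-3, 6+17-3, …, 16+2-3, 24+0) = 24
r[8] = max(2+24-3, 6+20-3, 6+16-3, …, 24+2-3, 37+0) = 37
r[9] = max(2+37-3, 6+24-3, 6+20-3, …, 37+2-3, 31+0) = 36
One optimal plan: pieces 8 + 1 (1 cut) → $39 − $3 = $36.

36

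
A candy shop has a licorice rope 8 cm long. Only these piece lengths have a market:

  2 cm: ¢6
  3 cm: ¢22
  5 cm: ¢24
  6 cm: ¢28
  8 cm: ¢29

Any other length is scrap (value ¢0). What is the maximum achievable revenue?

50

Consider every possible first cut. f[k] is the best of p[i]+f[k−i] over all sellable i≤k.
f[1] = 0
f[2] = 6
f[3] = 22
f[4] = 22
f[5] = 28  (first piece 2, then f[3]=22)
f[6] = 44  (first piece 3, then f[3]=22)
f[7] = 44
f[8] = 50  (first piece 2, then f[6]=44)
One optimal cutting: 3 + 3 + 2 → ¢50.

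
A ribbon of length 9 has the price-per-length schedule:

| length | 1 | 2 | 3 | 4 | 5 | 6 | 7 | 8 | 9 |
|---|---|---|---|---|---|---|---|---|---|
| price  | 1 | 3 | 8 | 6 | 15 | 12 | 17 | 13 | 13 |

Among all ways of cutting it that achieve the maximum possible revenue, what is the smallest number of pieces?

3

Build r[k] bottom-up: r[k] = max over allowed piece i of (p[i] + r[k−i]).
r[1] = 1
r[2] = 3
r[3] = 8
r[4] = 9  (first piece 1, then r[3]=8)
r[5] = 15
r[6] = 16  (first piece 1, then r[5]=15)
r[7] = 18  (first piece 2, then r[5]=15)
r[8] = 23  (first piece 3, then r[5]=15)
r[9] = 24  (first piece 1, then r[8]=23)
Maximum revenue is ¢24.
Now minimize piece count subject to staying optimal: for each k, pieces[k] = 1 + min over i with p[i]+r[k−i]=r[k] of pieces[k−i].
pieces[6] = 2
pieces[7] = 2
pieces[8] = 2
pieces[9] = 3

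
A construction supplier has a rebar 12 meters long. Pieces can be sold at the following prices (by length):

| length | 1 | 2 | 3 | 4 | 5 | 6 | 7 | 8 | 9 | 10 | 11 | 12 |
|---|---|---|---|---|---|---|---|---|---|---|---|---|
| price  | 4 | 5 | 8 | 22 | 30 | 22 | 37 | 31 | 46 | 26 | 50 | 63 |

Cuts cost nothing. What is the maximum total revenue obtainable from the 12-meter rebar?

Let v[k] be the best obtainable value from length k. For each k, try every first piece i and keep the best of price[i] + v[k−i].
v[1] = 4
v[2] = 8  (first piece 1, then v[1]=4)
v[3] = 12  (first piece 1, then v[2]=8)
v[4] = 22
v[5] = 30
v[6] = 34  (first piece 1, then v[5]=30)
v[7] = 38  (first piece 1, then v[6]=34)
v[8] = 44  (first piece 4, then v[4]=22)
v[9] = 52  (first piece 4, then v[5]=30)
v[10] = 60  (first piece 5, then v[5]=30)
v[11] = 64  (first piece 1, then v[10]=60)
v[12] = 68  (first piece 1, then v[11]=64)
One optimal cutting: 5 + 5 + 1 + 1 → ₹30 + ₹30 + ₹4 + ₹4 = ₹68.

68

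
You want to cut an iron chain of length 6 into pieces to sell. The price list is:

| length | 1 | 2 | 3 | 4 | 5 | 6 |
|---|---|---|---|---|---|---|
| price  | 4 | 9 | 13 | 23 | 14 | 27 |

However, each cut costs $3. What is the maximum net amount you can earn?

29

Build net[k] bottom-up: net[k] = max over allowed piece i of (p[i] + net[k−i]) − 3 per cut.
net[1] = 4
net[2] = 9
net[3] = 13
net[4] = 23
net[5] = 24  (first piece 1, then net[4]=23)
net[6] = 29  (first piece 2, then net[4]=23)
One optimal plan: pieces 4 + 2 (1 cut) → $32 − $3 = $29.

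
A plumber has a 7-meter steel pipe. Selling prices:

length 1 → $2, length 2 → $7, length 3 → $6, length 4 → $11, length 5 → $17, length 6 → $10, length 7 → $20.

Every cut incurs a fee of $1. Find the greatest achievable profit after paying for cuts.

Consider every possible first cut. net[k] is the best of p[i]+net[k−i] over all sellable i≤k, charging 1 whenever i<k.
net[1] = 2
net[2] = max(2+2-1, 7+0) = 7
net[3] = max(2+7-1, 7+2-1, 6+0) = 8
net[4] = max(2+8-1, 7+7-1, 6+2-1, 11+0) = 13
net[5] = max(2+13-1, 7+8-1, 6+7-1, 11+2-1, 17+0) = 17
net[6] = max(2+17-1, 7+13-1, 6+8-1, 11+7-1, 17+2-1, 10+0) = 19
net[7] = max(2+19-1, 7+17-1, 6+13-1, …, 10+2-1, 20+0) = 23
One optimal plan: pieces 5 + 2 (1 cut) → $24 − $1 = $23.

23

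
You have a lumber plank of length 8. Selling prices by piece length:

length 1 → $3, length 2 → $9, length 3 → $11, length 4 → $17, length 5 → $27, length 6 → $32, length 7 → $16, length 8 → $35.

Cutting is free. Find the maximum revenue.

41

Build v[k] bottom-up: v[k] = max over allowed piece i of (p[i] + v[k−i]).
v[1] = 3
v[2] = 9
v[3] = 12  (first piece 1, then v[2]=9)
v[4] = 18  (first piece 2, then v[2]=9)
v[5] = 27
v[6] = 32
v[7] = 36  (first piece 2, then v[5]=27)
v[8] = 41  (first piece 2, then v[6]=32)
One optimal cutting: 6 + 2 → $32 + $9 = $41.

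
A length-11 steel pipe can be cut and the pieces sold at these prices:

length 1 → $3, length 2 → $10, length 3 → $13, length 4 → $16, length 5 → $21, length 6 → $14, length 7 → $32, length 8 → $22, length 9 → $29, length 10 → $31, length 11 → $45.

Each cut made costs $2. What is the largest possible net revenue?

Build net[k] bottom-up: net[k] = max over allowed piece i of (p[i] + net[k−i]) − 2 per cut.
net[1] = 3
net[2] = 10
net[3] = 13
net[4] = 18  (first piece 2, then net[2]=10)
net[5] = 21  (first piece 2, then net[3]=13)
net[6] = 26  (first piece 2, then net[4]=18)
net[7] = 32
net[8] = 34  (first piece 2, then net[6]=26)
net[9] = 40  (first piece 2, then net[7]=32)
net[10] = 43  (first piece 3, then net[7]=32)
net[11] = 48  (first piece 2, then net[9]=40)
One optimal plan: pieces 7 + 2 + 2 (2 cuts) → $52 − $4 = $48.

48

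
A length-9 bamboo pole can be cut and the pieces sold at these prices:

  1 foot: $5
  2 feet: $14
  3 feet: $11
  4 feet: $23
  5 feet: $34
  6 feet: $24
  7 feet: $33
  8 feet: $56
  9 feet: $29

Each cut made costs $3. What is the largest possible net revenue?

Let v[k] be the best obtainable value from length k. For each k, try every first piece i and keep the best of price[i] + v[k−i] minus the 3 cut fee when i<k.
v[1] = 5
v[2] = 14
v[3] = 16  (first piece 1, then v[2]=14)
v[4] = 25  (first piece 2, then v[2]=14)
v[5] = 34
v[6] = 36  (first piece 1, then v[5]=34)
v[7] = 45  (first piece 2, then v[5]=34)
v[8] = 56
v[9] = 58  (first piece 1, then v[8]=56)
One optimal plan: pieces 8 + 1 (1 cut) → $61 − $3 = $58.

58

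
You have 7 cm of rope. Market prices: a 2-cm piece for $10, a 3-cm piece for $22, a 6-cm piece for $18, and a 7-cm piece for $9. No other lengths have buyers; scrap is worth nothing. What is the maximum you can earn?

Consider every possible first cut. best[k] is the best of p[i]+best[k−i] over all sellable i≤k.
best[1] = 0
best[2] = 10
best[3] = max(10+0, 22+0) = 22
best[4] = max(10+10, 22+0) = 22
best[5] = max(10+22, 22+10) = 32
best[6] = max(10+22, 22+22, 18+0) = 44
best[7] = max(10+32, 22+22, 18+0, 9+0) = 44
One optimal cutting: pieces 3 + 3 with 1 cm of scrap → $44.

44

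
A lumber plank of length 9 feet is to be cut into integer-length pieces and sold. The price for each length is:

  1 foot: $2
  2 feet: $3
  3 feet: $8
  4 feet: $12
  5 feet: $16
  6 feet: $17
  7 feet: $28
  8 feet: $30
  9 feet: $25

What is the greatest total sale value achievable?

32

Consider every possible first cut. R[k] is the best of p[i]+R[k−i] over all sellable i≤k.
R[1] = 2
R[2] = 4  (first piece 1, then R[1]=2)
R[3] = 8
R[4] = 12
R[5] = 16
R[6] = 18  (first piece 1, then R[5]=16)
R[7] = 28
R[8] = 30  (first piece 1, then R[7]=28)
R[9] = 32  (first piece 1, then R[8]=30)
One optimal cutting: 7 + 1 + 1 → $28 + $2 + $2 = $32.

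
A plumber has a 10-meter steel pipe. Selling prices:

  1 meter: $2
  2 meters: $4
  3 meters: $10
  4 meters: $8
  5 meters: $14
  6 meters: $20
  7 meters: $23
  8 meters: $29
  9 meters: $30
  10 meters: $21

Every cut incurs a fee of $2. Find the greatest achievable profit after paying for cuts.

Build r[k] bottom-up: r[k] = max over allowed piece i of (p[i] + r[k−i]) − 2 per cut.
r[1] = 2
r[2] = 4
r[3] = 10
r[4] = 10  (first piece 1, then r[3]=10)
r[5] = 14
r[6] = 20
r[7] = 23
r[8] = 29
r[9] = 30
r[10] = 31  (first piece 2, then r[8]=29)
One optimal plan: pieces 8 + 2 (1 cut) → $33 − $2 = $31.

31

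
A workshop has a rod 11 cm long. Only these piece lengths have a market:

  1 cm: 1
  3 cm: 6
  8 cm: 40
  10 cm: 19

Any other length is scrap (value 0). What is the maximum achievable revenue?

Build r[k] bottom-up: r[k] = max over allowed piece i of (p[i] + r[k−i]).
r[1] = 1
r[2] = 2  (first piece 1, then r[1]=1)
r[3] = 6
r[4] = 7  (first piece 1, then r[3]=6)
r[5] = 8  (first piece 1, then r[4]=7)
r[6] = 12  (first piece 3, then r[3]=6)
r[7] = 13  (first piece 1, then r[6]=12)
r[8] = 40
r[9] = 41  (first piece 1, then r[8]=40)
r[10] = 42  (first piece 1, then r[9]=41)
r[11] = 46  (first piece 3, then r[8]=40)
One optimal cutting: 8 + 3 → 46.

46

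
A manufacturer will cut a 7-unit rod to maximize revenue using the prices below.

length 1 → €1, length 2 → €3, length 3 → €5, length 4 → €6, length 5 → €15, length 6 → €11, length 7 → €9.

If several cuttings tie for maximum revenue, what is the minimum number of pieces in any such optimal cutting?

2

Let r[k] be the best obtainable value from length k. For each k, try every first piece i and keep the best of price[i] + r[k−i].
r[1] = 1
r[2] = max(1+1, 3+0) = 3
r[3] = max(1+3, 3+1, 5+0) = 5
r[4] = max(1+5, 3+3, 5+1, 6+0) = 6
r[5] = max(1+6, 3+5, 5+3, 6+1, 15+0) = 15
r[6] = max(1+15, 3+6, 5+5, 6+3, 15+1, 11+0) = 16
r[7] = max(1+16, 3+15, 5+6, …, 11+1, 9+0) = 18
Maximum revenue is €18.
Now minimize piece count subject to staying optimal: for each k, pieces[k] = 1 + min over i with p[i]+r[k−i]=r[k] of pieces[k−i].
pieces[4] = 1
pieces[5] = 1
pieces[6] = 2
pieces[7] = 2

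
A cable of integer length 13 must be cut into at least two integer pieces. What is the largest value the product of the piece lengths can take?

108

Define g[k] = max over 1≤i<k of i · max(k−i, g[k−i]); the inner max lets the remainder stay uncut if that's better.
Small cases: g[2]=1, g[3]=2, g[4]=4, g[5]=6, g[6]=9.
g[7] = 2·max(5,6) = 2·6 = 12
g[8] = 2·max(6,9) = 2·9 = 18
g[9] = 3·max(6,9) = 3·9 = 27
g[10] = 2·max(8,18) = 2·18 = 36
g[11] = 2·max(9,27) = 2·27 = 54
g[12] = 3·max(9,27) = 3·27 = 81
g[13] = 2·max(11,54) = 2·54 = 108
One optimal split: 3 + 3 + 3 + 2 + 2; product 3·3·3·2·2 = 108.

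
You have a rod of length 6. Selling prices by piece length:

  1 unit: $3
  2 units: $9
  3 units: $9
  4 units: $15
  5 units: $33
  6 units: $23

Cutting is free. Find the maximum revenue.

Let v[k] be the best obtainable value from length k. For each k, try every first piece i and keep the best of price[i] + v[k−i].
v[1] = 3
v[2] = max(3+3, 9+0) = 9
v[3] = max(3+9, 9+3, 9+0) = 12
v[4] = max(3+12, 9+9, 9+3, 15+0) = 18
v[5] = max(3+18, 9+12, 9+9, 15+3, 33+0) = 33
v[6] = max(3+33, 9+18, 9+12, 15+9, 33+3, 23+0) = 36
One optimal cutting: 5 + 1 → $33 + $3 = $36.

36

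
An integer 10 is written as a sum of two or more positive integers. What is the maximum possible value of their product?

36

Let P[k] be the best product for length k (with at least one cut). For each first piece i, the rest contributes max(k−i, P[k−i]).
P[2] = 1·max(1,0) = 1·1 = 1
P[3] = 1·max(2,1) = 1·2 = 2
P[4] = 2·max(2,1) = 2·2 = 4
P[5] = 2·max(3,2) = 2·3 = 6
P[6] = 3·max(3,2) = 3·3 = 9
P[7] = 2·max(5,6) = 2·6 = 12
P[8] = 2·max(6,9) = 2·9 = 18
P[9] = 3·max(6,9) = 3·9 = 27
P[10] = 2·max(8,18) = 2·18 = 36
One optimal split: 3 + 3 + 2 + 2; product 3·3·2·2 = 36.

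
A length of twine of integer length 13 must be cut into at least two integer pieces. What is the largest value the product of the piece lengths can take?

Fill prod[k] for k=2..13: at each k try every first piece i and multiply by the better of (k−i) uncut or prod[k−i].
Small cases: prod[2]=1, prod[3]=2, prod[4]=4, prod[5]=6.
prod[6] = 3*max(3,2) = 3*3 = 9
prod[7] = 2*max(5,6) = 2*6 = 12
prod[8] = 2*max(6,9) = 2*9 = 18
prod[9] = 3*max(6,9) = 3*9 = 27
prod[10] = 2*max(8,18) = 2*18 = 36
prod[11] = 2*max(9,27) = 2*27 = 54
prod[12] = 3*max(9,27) = 3*27 = 81
prod[13] = 2*max(11,54) = 2*54 = 108
One optimal split: 3 + 3 + 3 + 2 + 2; product 3*3*3*2*2 = 108.

108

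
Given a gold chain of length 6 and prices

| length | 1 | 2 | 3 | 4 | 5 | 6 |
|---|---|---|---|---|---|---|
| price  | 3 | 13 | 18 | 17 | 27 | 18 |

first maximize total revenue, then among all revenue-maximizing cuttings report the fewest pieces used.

Consider every possible first cut. r[k] is the best of p[i]+r[k−i] over all sellable i≤k.
r[1] = 3
r[2] = max(3+3, 13+0) = 13
r[3] = max(3+13, 13+3, 18+0) = 18
r[4] = max(3+18, 13+13, 18+3, 17+0) = 26
r[5] = max(3+26, 13+18, 18+13, 17+3, 27+0) = 31
r[6] = max(3+31, 13+26, 18+18, 17+13, 27+3, 18+0) = 39
Maximum revenue is $39.
Now minimize piece count subject to staying optimal: for each k, pieces[k] = 1 + min over i with p[i]+r[k−i]=r[k] of pieces[k−i].
pieces[3] = 1
pieces[4] = 2
pieces[5] = 2
pieces[6] = 3

3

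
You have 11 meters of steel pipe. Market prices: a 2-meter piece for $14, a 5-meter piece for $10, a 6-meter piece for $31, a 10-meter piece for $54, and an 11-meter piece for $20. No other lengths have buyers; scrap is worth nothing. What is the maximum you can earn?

Build best[k] bottom-up: best[k] = max over allowed piece i of (p[i] + best[k−i]).
best[1] = 0
best[2] = 14
best[3] = 14
best[4] = 28  (first piece 2, then best[2]=14)
best[5] = 28
best[6] = 42  (first piece 2, then best[4]=28)
best[7] = 42
best[8] = 56  (first piece 2, then best[6]=42)
best[9] = 56
best[10] = 70  (first piece 2, then best[8]=56)
best[11] = 70
One optimal cutting: pieces 2 + 2 + 2 + 2 + 2 with 1 meter of scrap → $70.

70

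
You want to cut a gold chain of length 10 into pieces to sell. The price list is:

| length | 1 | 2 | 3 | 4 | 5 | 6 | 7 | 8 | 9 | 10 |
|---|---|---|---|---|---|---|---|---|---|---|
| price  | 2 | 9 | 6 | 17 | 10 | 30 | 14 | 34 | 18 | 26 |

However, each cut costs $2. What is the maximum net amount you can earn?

45

Consider every possible first cut. r[k] is the best of p[i]+r[k−i] over all sellable i≤k, charging 2 whenever i<k.
r[1] = 2
r[2] = max(2+2-2, 9+0) = 9
r[3] = max(2+9-2, 9+2-2, 6+0) = 9
r[4] = max(2+9-2, 9+9-2, 6+2-2, 17+0) = 17
r[5] = max(2+17-2, 9+9-2, 6+9-2, 17+2-2, 10+0) = 17
r[6] = max(2+17-2, 9+17-2, 6+9-2, 17+9-2, 10+2-2, 30+0) = 30
r[7] = max(2+30-2, 9+17-2, 6+17-2, …, 30+2-2, 14+0) = 30
r[8] = max(2+30-2, 9+30-2, 6+17-2, …, 14+2-2, 34+0) = 37
r[9] = max(2+37-2, 9+30-2, 6+30-2, …, 34+2-2, 18+0) = 37
r[10] = max(2+37-2, 9+37-2, 6+30-2, …, 18+2-2, 26+0) = 45
One optimal plan: pieces 6 + 4 (1 cut) → $47 − $2 = $45.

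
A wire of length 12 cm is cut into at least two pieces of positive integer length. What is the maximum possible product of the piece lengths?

Let m[k] be the best product for length k (with at least one cut). For each first piece i, the rest contributes max(k−i, m[k−i]).
Small cases: m[2]=1, m[3]=2, m[4]=4, m[5]=6.
m[6] = 3*max(3,2) = 3*3 = 9
m[7] = 2*max(5,6) = 2*6 = 12
m[8] = 2*max(6,9) = 2*9 = 18
m[9] = 3*max(6,9) = 3*9 = 27
m[10] = 2*max(8,18) = 2*18 = 36
m[11] = 2*max(9,27) = 2*27 = 54
m[12] = 3*max(9,27) = 3*27 = 81
One optimal split: 3 + 3 + 3 + 3; product 3*3*3*3 = 81.

81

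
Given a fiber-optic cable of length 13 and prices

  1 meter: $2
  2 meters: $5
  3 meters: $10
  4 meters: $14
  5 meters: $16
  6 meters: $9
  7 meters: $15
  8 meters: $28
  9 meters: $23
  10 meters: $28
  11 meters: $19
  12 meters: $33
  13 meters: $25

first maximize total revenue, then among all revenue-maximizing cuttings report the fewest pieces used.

Let r[k] be the best obtainable value from length k. For each k, try every first piece i and keep the best of price[i] + r[k−i].
r[1] = 2
r[2] = max(2+2, 5+0) = 5
r[3] = max(2+5, 5+2, 10+0) = 10
r[4] = max(2+10, 5+5, 10+2, 14+0) = 14
r[5] = max(2+14, 5+10, 10+5, 14+2, 16+0) = 16
r[6] = max(2+16, 5+14, 10+10, 14+5, 16+2, 9+0) = 20
r[7] = max(2+20, 5+16, 10+14, …, 9+2, 15+0) = 24
r[8] = max(2+24, 5+20, 10+16, …, 15+2, 28+0) = 28
r[9] = max(2+28, 5+24, 10+20, …, 28+2, 23+0) = 30
r[10] = max(2+30, 5+28, 10+24, …, 23+2, 28+0) = 34
r[11] = max(2+34, 5+30, 10+28, …, 28+2, 19+0) = 38
r[12] = max(2+38, 5+34, 10+30, …, 19+2, 33+0) = 42
r[13] = max(2+42, 5+38, 10+34, …, 33+2, 25+0) = 44
Maximum revenue is $44.
Now minimize piece count subject to staying optimal: for each k, pieces[k] = 1 + min over i with p[i]+r[k−i]=r[k] of pieces[k−i].
pieces[10] = 3
pieces[11] = 2
pieces[12] = 2
pieces[13] = 2

2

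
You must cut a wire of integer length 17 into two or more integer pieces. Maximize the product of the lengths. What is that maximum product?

Define g[k] = max over 1≤i<k of i · max(k−i, g[k−i]); the inner max lets the remainder stay uncut if that's better.
g[2] = 1·max(1,0) = 1·1 = 1
g[3] = max(1·2, 2·1) = 2
g[4] = max(1·3, 2·2, 3·1) = 4
g[5] = max(1·4, 2·3, 3·2, 4·1) = 6
g[6] = max(1·6, 2·4, 3·3, 4·2, 5·1) = 9
g[7] = max(1·9, 2·6, 3·4, 4·3, 5·2, 6·1) = 12
g[8] = max(1·12, 2·9, 3·6, …, 6·2, 7·1) = 18
g[9] = max(1·18, 2·12, 3·9, …, 7·2, 8·1) = 27
g[10] = max(1·27, 2·18, 3·12, …, 8·2, 9·1) = 36
g[11] = max(1·36, 2·27, 3·18, …, 9·2, 10·1) = 54
g[12] = max(1·54, 2·36, 3·27, …, 10·2, 11·1) = 81
g[13] = max(1·81, 2·54, 3·36, …, 11·2, 12·1) = 108
g[14] = max(1·108, 2·81, 3·54, …, 12·2, 13·1) = 162
g[15] = max(1·162, 2·108, 3·81, …, 13·2, 14·1) = 243
g[16] = max(1·243, 2·162, 3·108, …, 14·2, 15·1) = 324
g[17] = max(1·324, 2·243, 3·162, …, 15·2, 16·1) = 486
One optimal split: 3 + 3 + 3 + 3 + 3 + 2; product 3·3·3·3·3·2 = 486.

486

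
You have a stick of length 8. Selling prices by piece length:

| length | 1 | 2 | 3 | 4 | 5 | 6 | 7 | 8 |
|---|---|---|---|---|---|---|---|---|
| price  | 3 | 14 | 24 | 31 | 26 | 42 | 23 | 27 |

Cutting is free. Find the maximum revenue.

62

Build v[k] bottom-up: v[k] = max over allowed piece i of (p[i] + v[k−i]).
v[1] = 3
v[2] = 14
v[3] = 24
v[4] = 31
v[5] = 38  (first piece 2, then v[3]=24)
v[6] = 48  (first piece 3, then v[3]=24)
v[7] = 55  (first piece 3, then v[4]=31)
v[8] = 62  (first piece 2, then v[6]=48)
One optimal cutting: 3 + 3 + 2 → 24 + 24 + 14 = 62.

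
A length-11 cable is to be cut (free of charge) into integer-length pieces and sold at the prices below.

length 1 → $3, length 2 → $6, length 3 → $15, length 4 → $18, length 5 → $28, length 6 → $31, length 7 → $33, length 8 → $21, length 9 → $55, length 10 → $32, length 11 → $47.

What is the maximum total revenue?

61

Let best[k] be the best obtainable value from length k. For each k, try every first piece i and keep the best of price[i] + best[k−i].
best[1] = 3
best[2] = max(3+3, 6+0) = 6
best[3] = max(3+6, 6+3, 15+0) = 15
best[4] = max(3+15, 6+6, 15+3, 18+0) = 18
best[5] = max(3+18, 6+15, 15+6, 18+3, 28+0) = 28
best[6] = max(3+28, 6+18, 15+15, 18+6, 28+3, 31+0) = 31
best[7] = max(3+31, 6+28, 15+18, …, 31+3, 33+0) = 34
best[8] = max(3+34, 6+31, 15+28, …, 33+3, 21+0) = 43
best[9] = max(3+43, 6+34, 15+31, …, 21+3, 55+0) = 55
best[10] = max(3+55, 6+43, 15+34, …, 55+3, 32+0) = 58
best[11] = max(3+58, 6+55, 15+43, …, 32+3, 47+0) = 61
One optimal cutting: 9 + 1 + 1 → $55 + $3 + $3 = $61.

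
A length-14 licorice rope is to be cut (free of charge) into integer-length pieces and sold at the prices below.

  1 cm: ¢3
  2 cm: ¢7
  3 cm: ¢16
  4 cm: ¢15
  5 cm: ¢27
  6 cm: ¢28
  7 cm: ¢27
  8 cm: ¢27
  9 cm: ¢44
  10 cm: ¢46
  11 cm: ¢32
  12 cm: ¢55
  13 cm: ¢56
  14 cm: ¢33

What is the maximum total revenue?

Consider every possible first cut. r[k] is the best of p[i]+r[k−i] over all sellable i≤k.
r[1] = 3
r[2] = max(3+3, 7+0) = 7
r[3] = max(3+7, 7+3, 16+0) = 16
r[4] = max(3+16, 7+7, 16+3, 15+0) = 19
r[5] = max(3+19, 7+16, 16+7, 15+3, 27+0) = 27
r[6] = max(3+27, 7+19, 16+16, 15+7, 27+3, 28+0) = 32
r[7] = max(3+32, 7+27, 16+19, …, 28+3, 27+0) = 35
r[8] = max(3+35, 7+32, 16+27, …, 27+3, 27+0) = 43
r[9] = max(3+43, 7+35, 16+32, …, 27+3, 44+0) = 48
r[10] = max(3+48, 7+43, 16+35, …, 44+3, 46+0) = 54
r[11] = max(3+54, 7+48, 16+43, …, 46+3, 32+0) = 59
r[12] = max(3+59, 7+54, 16+48, …, 32+3, 55+0) = 64
r[13] = max(3+64, 7+59, 16+54, …, 55+3, 56+0) = 70
r[14] = max(3+70, 7+64, 16+59, …, 56+3, 33+0) = 75
One optimal cutting: 5 + 3 + 3 + 3 → ¢27 + ¢16 + ¢16 + ¢16 = ¢75.

75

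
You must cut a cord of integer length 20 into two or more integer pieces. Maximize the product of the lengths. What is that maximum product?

1458

Define g[k] = max over 1≤i<k of i · max(k−i, g[k−i]); the inner max lets the remainder stay uncut if that's better.
g[2] = 1*max(1,0) = 1*1 = 1
g[3] = max(1*2, 2*1) = 2
g[4] = max(1*3, 2*2, 3*1) = 4
g[5] = max(1*4, 2*3, 3*2, 4*1) = 6
g[6] = max(1*6, 2*4, 3*3, 4*2, 5*1) = 9
g[7] = max(1*9, 2*6, 3*4, 4*3, 5*2, 6*1) = 12
g[8] = max(1*12, 2*9, 3*6, …, 6*2, 7*1) = 18
g[9] = max(1*18, 2*12, 3*9, …, 7*2, 8*1) = 27
g[10] = max(1*27, 2*18, 3*12, …, 8*2, 9*1) = 36
g[11] = max(1*36, 2*27, 3*18, …, 9*2, 10*1) = 54
g[12] = max(1*54, 2*36, 3*27, …, 10*2, 11*1) = 81
g[13] = max(1*81, 2*54, 3*36, …, 11*2, 12*1) = 108
g[14] = max(1*108, 2*81, 3*54, …, 12*2, 13*1) = 162
g[15] = max(1*162, 2*108, 3*81, …, 13*2, 14*1) = 243
g[16] = max(1*243, 2*162, 3*108, …, 14*2, 15*1) = 324
g[17] = max(1*324, 2*243, 3*162, …, 15*2, 16*1) = 486
g[18] = max(1*486, 2*324, 3*243, …, 16*2, 17*1) = 729
g[19] = max(1*729, 2*486, 3*324, …, 17*2, 18*1) = 972
g[20] = max(1*972, 2*729, 3*486, …, 18*2, 19*1) = 1458
One optimal split: 3 + 3 + 3 + 3 + 3 + 3 + 2; product 3*3*3*3*3*3*2 = 1458.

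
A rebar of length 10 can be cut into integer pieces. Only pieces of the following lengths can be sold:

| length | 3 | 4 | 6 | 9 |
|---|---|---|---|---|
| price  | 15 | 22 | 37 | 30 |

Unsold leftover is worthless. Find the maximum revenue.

59

Consider every possible first cut. r[k] is the best of p[i]+r[k−i] over all sellable i≤k.
r[1] = 0
r[2] = 0
r[3] = 15
r[4] = max(15+0, 22+0) = 22
r[5] = max(15+0, 22+0) = 22
r[6] = max(15+15, 22+0, 37+0) = 37
r[7] = max(15+22, 22+15, 37+0) = 37
r[8] = max(15+22, 22+22, 37+0) = 44
r[9] = max(15+37, 22+22, 37+15, 30+0) = 52
r[10] = max(15+37, 22+37, 37+22, 30+0) = 59
One optimal cutting: 6 + 4 → ₹59.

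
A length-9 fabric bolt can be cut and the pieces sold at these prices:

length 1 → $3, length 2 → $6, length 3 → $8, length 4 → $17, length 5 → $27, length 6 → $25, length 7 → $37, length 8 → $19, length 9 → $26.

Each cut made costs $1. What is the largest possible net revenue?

43

Consider every possible first cut. r[k] is the best of p[i]+r[k−i] over all sellable i≤k, charging 1 whenever i<k.
r[1] = 3
r[2] = 6
r[3] = 8  (first piece 1, then r[2]=6)
r[4] = 17
r[5] = 27
r[6] = 29  (first piece 1, then r[5]=27)
r[7] = 37
r[8] = 39  (first piece 1, then r[7]=37)
r[9] = 43  (first piece 4, then r[5]=27)
One optimal plan: pieces 5 + 4 (1 cut) → $44 − $1 = $43.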